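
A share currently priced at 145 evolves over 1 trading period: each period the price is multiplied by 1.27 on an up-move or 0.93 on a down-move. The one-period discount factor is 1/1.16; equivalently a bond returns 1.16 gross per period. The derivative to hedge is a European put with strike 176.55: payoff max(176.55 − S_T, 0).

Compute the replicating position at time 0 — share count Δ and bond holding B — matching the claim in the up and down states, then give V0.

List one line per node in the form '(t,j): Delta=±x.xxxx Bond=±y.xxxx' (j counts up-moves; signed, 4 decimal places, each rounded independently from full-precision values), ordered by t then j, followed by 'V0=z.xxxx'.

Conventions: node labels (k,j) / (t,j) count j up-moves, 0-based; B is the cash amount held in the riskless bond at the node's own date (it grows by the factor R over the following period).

(0,0): Delta=-0.8458 Bond=134.2774
V0=11.6303

Arbitrage-free pricing uses the up-move probability p* = (R−d)/(u−d) = 0.6765, discounting each step at R = 1.16.
Terminal payoffs: V(1,0)=41.7000, V(1,1)=0.0000
Node (0,0) S=145.0000: V=(p*·0.0000+(1−p*)·41.7000)/1.16=11.6303; Δ=(0.0000−41.7000)/(184.1500−134.8500)=-0.8458; B=V−Δ·S=134.2774
Sanity check at the root: Δ(0,0)·S0 + B(0,0) reproduces V0 = 11.6303.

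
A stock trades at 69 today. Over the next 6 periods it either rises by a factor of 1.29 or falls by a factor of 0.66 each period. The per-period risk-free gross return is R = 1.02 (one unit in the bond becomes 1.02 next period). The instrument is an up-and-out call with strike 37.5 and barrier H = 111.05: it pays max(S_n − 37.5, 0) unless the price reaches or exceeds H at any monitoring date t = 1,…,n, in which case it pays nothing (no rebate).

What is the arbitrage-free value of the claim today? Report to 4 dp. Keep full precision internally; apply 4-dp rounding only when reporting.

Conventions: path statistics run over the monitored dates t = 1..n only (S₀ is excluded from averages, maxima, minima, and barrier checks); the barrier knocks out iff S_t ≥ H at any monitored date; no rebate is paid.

Risk-neutral up-probability p* = (R−d)/(u−d) = (1.02−0.66)/(1.29−0.66) = 0.5714; the claim prices as the p*-weighted sum of path payoffs discounted by R^6.
Enumerate all 2^6 = 64 price paths (U = up ×1.29, D = down ×0.66); each path with k up-moves has probability p*^k·(1−p*)^(6−k).
DDDDDD: M=45.5400, payoff=0.0000, prob=0.006196
UDDDDD: M=89.0100, payoff=0.0000, prob=0.008262
DUDDDD: M=58.7466, payoff=0.0000, prob=0.008262
UUDDDD: M=114.8229, payoff=0.0000, prob=0.011016
DDUDDD: M=45.5400, payoff=0.0000, prob=0.008262
UDUDDD: M=89.0100, payoff=0.0000, prob=0.011016
DUUDDD: M=75.7831, payoff=0.0000, prob=0.011016
UUUDDD: M=148.1215, payoff=0.0000, prob=0.014688
DDDUDD: M=45.5400, payoff=0.0000, prob=0.008262
UDDUDD: M=89.0100, payoff=0.0000, prob=0.011016
DUDUDD: M=58.7466, payoff=0.0000, prob=0.011016
UUDUDD: M=114.8229, payoff=0.0000, prob=0.014688
DDUUDD: M=50.0169, payoff=0.0000, prob=0.011016
UDUUDD: M=97.7602, payoff=5.0844, prob=0.014688
DUUUDD: M=97.7602, payoff=5.0844, prob=0.014688
UUUUDD: M=191.0768, payoff=0.0000, prob=0.019584
DDDDUD: M=45.5400, payoff=0.0000, prob=0.008262
UDDDUD: M=89.0100, payoff=0.0000, prob=0.011016
DUDDUD: M=58.7466, payoff=0.0000, prob=0.011016
UUDDUD: M=114.8229, payoff=0.0000, prob=0.014688
DDUDUD: M=45.5400, payoff=0.0000, prob=0.011016
UDUDUD: M=89.0100, payoff=5.0844, prob=0.014688
DUUDUD: M=75.7831, payoff=5.0844, prob=0.014688
UUUDUD: M=148.1215, payoff=0.0000, prob=0.019584
DDDUUD: M=45.5400, payoff=0.0000, prob=0.011016
UDDUUD: M=89.0100, payoff=5.0844, prob=0.014688
DUDUUD: M=64.5217, payoff=5.0844, prob=0.014688
UUDUUD: M=126.1107, payoff=0.0000, prob=0.019584
DDUUUD: M=64.5217, payoff=5.0844, prob=0.014688
UDUUUD: M=126.1107, payoff=0.0000, prob=0.019584
DUUUUD: M=126.1107, payoff=0.0000, prob=0.019584
UUUUUD: M=246.4891, payoff=0.0000, prob=0.026112
DDDDDU: M=45.5400, payoff=0.0000, prob=0.008262
UDDDDU: M=89.0100, payoff=0.0000, prob=0.011016
DUDDDU: M=58.7466, payoff=0.0000, prob=0.011016
UUDDDU: M=114.8229, payoff=0.0000, prob=0.014688
DDUDDU: M=45.5400, payoff=0.0000, prob=0.011016
UDUDDU: M=89.0100, payoff=5.0844, prob=0.014688
DUUDDU: M=75.7831, payoff=5.0844, prob=0.014688
UUUDDU: M=148.1215, payoff=0.0000, prob=0.019584
DDDUDU: M=45.5400, payoff=0.0000, prob=0.011016
UDDUDU: M=89.0100, payoff=5.0844, prob=0.014688
DUDUDU: M=58.7466, payoff=5.0844, prob=0.014688
UUDUDU: M=114.8229, payoff=0.0000, prob=0.019584
DDUUDU: M=50.0169, payoff=5.0844, prob=0.014688
UDUUDU: M=97.7602, payoff=45.7330, prob=0.019584
DUUUDU: M=97.7602, payoff=45.7330, prob=0.019584
UUUUDU: M=191.0768, payoff=0.0000, prob=0.026112
DDDDUU: M=45.5400, payoff=0.0000, prob=0.011016
UDDDUU: M=89.0100, payoff=5.0844, prob=0.014688
DUDDUU: M=58.7466, payoff=5.0844, prob=0.014688
UUDDUU: M=114.8229, payoff=0.0000, prob=0.019584
DDUDUU: M=45.5400, payoff=5.0844, prob=0.014688
UDUDUU: M=89.0100, payoff=45.7330, prob=0.019584
DUUDUU: M=83.2330, payoff=45.7330, prob=0.019584
UUUDUU: M=162.6828, payoff=0.0000, prob=0.026112
DDDUUU: M=45.5400, payoff=5.0844, prob=0.014688
UDDUUU: M=89.0100, payoff=45.7330, prob=0.019584
DUDUUU: M=83.2330, payoff=45.7330, prob=0.019584
UUDUUU: M=162.6828, payoff=0.0000, prob=0.026112
DDUUUU: M=83.2330, payoff=45.7330, prob=0.019584
UDUUUU: M=162.6828, payoff=0.0000, prob=0.026112
DUUUUU: M=162.6828, payoff=0.0000, prob=0.026112
UUUUUU: M=317.9709, payoff=0.0000, prob=0.034815
Price = Σ prob·payoff / R^6 = 7.464192 / 1.126162 = 6.6280

price = 6.6280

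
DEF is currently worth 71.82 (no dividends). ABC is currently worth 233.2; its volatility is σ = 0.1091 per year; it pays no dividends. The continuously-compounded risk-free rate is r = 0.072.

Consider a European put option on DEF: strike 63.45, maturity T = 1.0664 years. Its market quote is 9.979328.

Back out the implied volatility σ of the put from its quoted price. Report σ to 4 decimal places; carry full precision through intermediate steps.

At σ = 0.5929 the Black–Scholes value reproduces the quote:
σ√T = 0.5929·√1.0664 = 0.612268
d₁ = (ln(S/K) + (r+σ²/2)T) / (σ√T) = (ln(71.82/63.45) + (0.072+0.5929²/2)·1.0664) / 0.612268 = (0.123911 + 0.264217) / 0.612268 = 0.633918
d₂ = d₁ − σ√T = 0.633918 − 0.612268 = 0.021650
e^{−rT} = 0.926093
N(−d₁) = 0.263067,  N(−d₂) = 0.491364
V = K·e^{−rT}·N(−d₂) − S·N(−d₁) = 28.872814 − 18.893486 = 9.979328 (matching the quote); vega is positive throughout, so no other σ reproduces this price

sigma = 0.5929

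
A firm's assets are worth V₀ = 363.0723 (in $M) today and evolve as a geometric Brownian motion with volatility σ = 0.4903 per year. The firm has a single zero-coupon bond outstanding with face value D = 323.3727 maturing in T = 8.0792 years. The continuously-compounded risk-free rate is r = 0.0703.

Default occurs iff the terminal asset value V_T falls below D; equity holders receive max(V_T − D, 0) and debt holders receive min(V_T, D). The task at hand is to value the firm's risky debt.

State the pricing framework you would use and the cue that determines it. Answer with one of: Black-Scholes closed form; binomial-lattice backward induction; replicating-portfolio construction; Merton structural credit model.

framework: Merton structural credit model

Key observation: the question is about default risk generated by asset-value dynamics against a debt face of 323.3727 — the structural framework prices exactly that.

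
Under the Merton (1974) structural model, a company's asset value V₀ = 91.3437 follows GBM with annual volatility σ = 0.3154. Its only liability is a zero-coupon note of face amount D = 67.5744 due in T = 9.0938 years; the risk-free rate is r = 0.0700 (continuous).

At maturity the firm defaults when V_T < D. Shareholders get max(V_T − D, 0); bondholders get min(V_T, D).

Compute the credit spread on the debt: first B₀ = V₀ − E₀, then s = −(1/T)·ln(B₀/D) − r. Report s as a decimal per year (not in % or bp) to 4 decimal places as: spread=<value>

spread=0.0142

With assets at 91.3437 and a single debt payment of 67.5744 at 9.0938 years:
d₁ = [ln(V₀/D) + (r + σ²/2)T] / (σ√T)
   = [ln(91.3437/67.5744) + (0.0700 + 0.5·0.3154²)·9.0938] / (0.3154·√9.0938)
   = [0.301400 + 1.088879] / 0.951118 = 1.461731
d₂ = d₁ − σ√T = 1.461731 − 0.951118 = 0.510613
N(d₁) = 0.928093,  N(d₂) = 0.695189,  e^(−rT) = 0.529106
E₀ = V₀·N(d₁) − D·e^(−rT)·N(d₂)
   = 91.3437·0.928093 − 67.5744·0.529106·0.695189 = 59.919593
B₀ = V₀ − E₀ = 91.3437 − 59.919593 = 31.424107
spread = −(1/T)·ln(B₀/D) − r = −(1/9.0938)·ln(31.424107/67.5744) − 0.0700 = 0.01419515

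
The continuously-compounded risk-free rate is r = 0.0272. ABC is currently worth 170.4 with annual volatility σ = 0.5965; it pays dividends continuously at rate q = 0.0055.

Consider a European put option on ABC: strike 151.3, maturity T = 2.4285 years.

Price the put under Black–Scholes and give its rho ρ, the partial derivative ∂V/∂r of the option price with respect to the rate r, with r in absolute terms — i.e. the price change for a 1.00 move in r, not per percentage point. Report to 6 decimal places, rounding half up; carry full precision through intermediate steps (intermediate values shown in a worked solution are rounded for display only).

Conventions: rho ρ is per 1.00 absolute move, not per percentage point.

price = 43.052878
ρ = -209.922800

σ√T = 0.5965·√2.4285 = 0.929564
d₁ = (ln(S/K) + (r−q+σ²/2)T) / (σ√T) = (ln(170.4/151.3) + (0.0272−0.0055+0.5965²/2)·2.4285) / 0.929564 = (0.118884 + 0.484743) / 0.929564 = 0.649366
d₂ = d₁ − σ√T = 0.649366 − 0.929564 = -0.280199
e^{−rT} = 0.936079
e^{−qT} = 0.986732
N(−d₁) = 0.258051,  N(−d₂) = 0.610337
Put price V = K·e^{−rT}·N(−d₂) − S·e^{−qT}·N(−d₁) = 86.441342 − 43.388464 = 43.052878
ρ = −K·T·e^{−rT}·N(−d₂) = -209.922800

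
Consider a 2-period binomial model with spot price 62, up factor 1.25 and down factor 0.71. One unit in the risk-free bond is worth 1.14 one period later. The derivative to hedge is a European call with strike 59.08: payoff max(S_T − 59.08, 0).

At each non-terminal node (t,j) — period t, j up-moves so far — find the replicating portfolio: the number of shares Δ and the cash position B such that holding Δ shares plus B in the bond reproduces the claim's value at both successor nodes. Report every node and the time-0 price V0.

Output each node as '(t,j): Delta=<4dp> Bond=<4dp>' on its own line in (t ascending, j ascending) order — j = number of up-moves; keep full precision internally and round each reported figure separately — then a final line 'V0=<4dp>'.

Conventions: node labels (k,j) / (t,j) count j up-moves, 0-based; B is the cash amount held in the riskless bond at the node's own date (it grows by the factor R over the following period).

(0,0): Delta=0.7885 Bond=-30.4484
(1,0): Delta=0.0000 Bond=0.0000
(1,1): Delta=0.9031 Bond=-43.5907
V0=18.4406

Under the risk-neutral measure, an up-move has probability p* = (R−d)/(u−d) = 0.7963 and values discount at R = 1.14.
At maturity the claim pays: V(2,0)=0.0000, V(2,1)=0.0000, V(2,2)=37.7950
  t=1,j=0: stock 44.0200 → up 55.0250 (V=0.0000), down 31.2542 (V=0.0000). Price 0.0000; hedge Δ=0.0000, bond B=0.0000.
  t=1,j=1: stock 77.5000 → up 96.8750 (V=37.7950), down 55.0250 (V=0.0000). Price 26.4000; hedge Δ=0.9031, bond B=-43.5907.
  t=0,j=0: stock 62.0000 → up 77.5000 (V=26.4000), down 44.0200 (V=0.0000). Price 18.4406; hedge Δ=0.7885, bond B=-30.4484.
As a check, the time-0 holding Δ(0,0)·S0 + B(0,0) comes to 18.4406 — exactly V0.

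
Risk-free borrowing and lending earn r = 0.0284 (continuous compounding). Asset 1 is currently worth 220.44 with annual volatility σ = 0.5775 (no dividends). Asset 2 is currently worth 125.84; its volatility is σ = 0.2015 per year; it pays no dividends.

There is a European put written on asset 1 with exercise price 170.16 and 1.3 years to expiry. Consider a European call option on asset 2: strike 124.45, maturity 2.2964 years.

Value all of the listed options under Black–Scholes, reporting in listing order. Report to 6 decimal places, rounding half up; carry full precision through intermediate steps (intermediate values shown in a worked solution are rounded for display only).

[asset 1 put K=170.16]
σ√T = 0.5775·√1.3 = 0.658451
d₁ = (ln(S/K) + (r+σ²/2)T) / (σ√T) = (ln(220.44/170.16) + (0.0284+0.5775²/2)·1.3) / 0.658451 = (0.258886 + 0.253699) / 0.658451 = 0.778471
d₂ = d₁ − σ√T = 0.778471 − 0.658451 = 0.120020
e^{−rT} = 0.963753
N(−d₁) = 0.218146,  N(−d₂) = 0.452234
price = K·e^{−rT}·N(−d₂) − S·N(−d₁) = 74.162815 − 48.088019 = 26.074796
[asset 2 call K=124.45]
σ√T = 0.2015·√2.2964 = 0.305351
d₁ = (ln(S/K) + (r+σ²/2)T) / (σ√T) = (ln(125.84/124.45) + (0.0284+0.2015²/2)·2.2964) / 0.305351 = (0.011107 + 0.111837) / 0.305351 = 0.402634
d₂ = d₁ − σ√T = 0.402634 − 0.305351 = 0.097283
e^{−rT} = 0.936863
N(d₁) = 0.656391,  N(d₂) = 0.538749
price = S·N(d₁) − K·e^{−rT}·N(d₂) = 82.600267 − 62.814205 = 19.786062

price(asset 1 put K=170.16) = 26.074796
price(asset 2 call K=124.45) = 19.786062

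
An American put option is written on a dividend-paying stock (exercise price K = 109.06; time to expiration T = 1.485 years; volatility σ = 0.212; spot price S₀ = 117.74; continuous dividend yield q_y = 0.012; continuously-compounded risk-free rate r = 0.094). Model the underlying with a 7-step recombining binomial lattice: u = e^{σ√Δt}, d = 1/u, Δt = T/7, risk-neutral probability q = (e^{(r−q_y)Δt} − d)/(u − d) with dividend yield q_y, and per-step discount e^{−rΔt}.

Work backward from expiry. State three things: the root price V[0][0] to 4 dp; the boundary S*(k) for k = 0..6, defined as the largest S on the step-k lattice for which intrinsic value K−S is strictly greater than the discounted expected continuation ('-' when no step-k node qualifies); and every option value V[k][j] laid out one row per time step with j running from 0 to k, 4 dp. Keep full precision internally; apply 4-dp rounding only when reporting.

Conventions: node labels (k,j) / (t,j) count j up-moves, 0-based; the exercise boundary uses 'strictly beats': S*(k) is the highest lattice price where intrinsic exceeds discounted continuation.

Δt=0.21214  u=1.10257  d=0.90697  q=0.56532  discount=0.98026
step 7 (expiry): payoffs max(K−S,0) = 49.6202 36.8012 21.2176 2.2733 0.0000 0.0000 0.0000 0.0000
step 6: (k=6,j=0): S=65.5366, K−S=43.5234, hold=41.5368 ⇒ V=43.5234 exercise | (k=6,j=1): S=79.6704, K−S=29.3896, hold=27.4388 ⇒ V=29.3896 exercise | (k=6,j=2): S=96.8525, K−S=12.2075, hold=10.3005 ⇒ V=12.2075 exercise | (k=6,j=3): S=117.7400, K−S=0.0000, hold=0.9686 ⇒ V=0.9686 continue | (k=6,j=4): S=143.1322, K−S=0.0000, hold=0.0000 ⇒ V=0.0000 continue | (k=6,j=5): S=174.0006, K−S=0.0000, hold=0.0000 ⇒ V=0.0000 continue | (k=6,j=6): S=211.5262, K−S=0.0000, hold=0.0000 ⇒ V=0.0000 continue  boundary S*=96.8525
step 5: (k=5,j=0): S=72.2588, K−S=36.8012, hold=34.8317 ⇒ V=36.8012 exercise | (k=5,j=1): S=87.8424, K−S=21.2176, hold=19.2877 ⇒ V=21.2176 exercise | (k=5,j=2): S=106.7867, K−S=2.2733, hold=5.7384 ⇒ V=5.7384 continue | (k=5,j=3): S=129.8167, K−S=0.0000, hold=0.4127 ⇒ V=0.4127 continue | (k=5,j=4): S=157.8135, K−S=0.0000, hold=0.0000 ⇒ V=0.0000 continue | (k=5,j=5): S=191.8481, K−S=0.0000, hold=0.0000 ⇒ V=0.0000 continue  boundary S*=87.8424
step 4: (k=4,j=0): S=79.6704, K−S=29.3896, hold=27.4388 ⇒ V=29.3896 exercise | (k=4,j=1): S=96.8525, K−S=12.2075, hold=12.2207 ⇒ V=12.2207 continue | (k=4,j=2): S=117.7400, K−S=0.0000, hold=2.6738 ⇒ V=2.6738 continue | (k=4,j=3): S=143.1322, K−S=0.0000, hold=0.1759 ⇒ V=0.1759 continue | (k=4,j=4): S=174.0006, K−S=0.0000, hold=0.0000 ⇒ V=0.0000 continue  boundary S*=79.6704
step 3: (k=3,j=0): S=87.8424, K−S=21.2176, hold=19.2950 ⇒ V=21.2176 exercise | (k=3,j=1): S=106.7867, K−S=2.2733, hold=6.6889 ⇒ V=6.6889 continue | (k=3,j=2): S=129.8167, K−S=0.0000, hold=1.2368 ⇒ V=1.2368 continue | (k=3,j=3): S=157.8135, K−S=0.0000, hold=0.0749 ⇒ V=0.0749 continue  boundary S*=87.8424
step 2: (k=2,j=0): S=96.8525, K−S=12.2075, hold=12.7475 ⇒ V=12.7475 continue | (k=2,j=1): S=117.7400, K−S=0.0000, hold=3.5355 ⇒ V=3.5355 continue | (k=2,j=2): S=143.1322, K−S=0.0000, hold=0.5685 ⇒ V=0.5685 continue  boundary S*=-
step 1: (k=1,j=0): S=106.7867, K−S=2.2733, hold=7.3909 ⇒ V=7.3909 continue | (k=1,j=1): S=129.8167, K−S=0.0000, hold=1.8215 ⇒ V=1.8215 continue  boundary S*=-
step 0: (k=0,j=0): S=117.7400, K−S=0.0000, hold=4.1586 ⇒ V=4.1586 continue  boundary S*=-

price = 4.1586
boundary = - - - 87.8424 79.6704 87.8424 96.8525
tree:
4.1586
7.3909 1.8215
12.7475 3.5355 0.5685
21.2176 6.6889 1.2368 0.0749
29.3896 12.2207 2.6738 0.1759 0.0000
36.8012 21.2176 5.7384 0.4127 0.0000 0.0000
43.5234 29.3896 12.2075 0.9686 0.0000 0.0000 0.0000
49.6202 36.8012 21.2176 2.2733 0.0000 0.0000 0.0000 0.0000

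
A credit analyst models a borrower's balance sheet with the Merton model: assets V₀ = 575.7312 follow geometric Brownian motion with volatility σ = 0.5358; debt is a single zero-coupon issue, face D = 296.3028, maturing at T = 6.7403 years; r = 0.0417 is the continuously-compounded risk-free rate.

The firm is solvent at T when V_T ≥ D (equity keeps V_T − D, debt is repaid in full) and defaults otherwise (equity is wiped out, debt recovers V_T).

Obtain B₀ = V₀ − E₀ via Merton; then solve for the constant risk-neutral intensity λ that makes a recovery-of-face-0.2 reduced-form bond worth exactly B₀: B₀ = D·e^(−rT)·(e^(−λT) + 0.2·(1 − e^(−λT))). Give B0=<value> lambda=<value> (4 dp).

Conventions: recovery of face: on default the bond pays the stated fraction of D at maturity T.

With assets at 575.7312 and a single debt payment of 296.3028 at 6.7403 years:
d₁ = [ln(V₀/D) + (r + σ²/2)T] / (σ√T)
   = [ln(575.7312/296.3028) + (0.0417 + 0.5·0.5358²)·6.7403] / (0.5358·√6.7403)
   = [0.664259 + 1.248579] / 1.391049 = 1.375105
d₂ = d₁ − σ√T = 1.375105 − 1.391049 = -0.015944
N(d₁) = 0.915451,  N(d₂) = 0.493640,  e^(−rT) = 0.754975
E₀ = V₀·N(d₁) − D·e^(−rT)·N(d₂)
   = 575.7312·0.915451 − 296.3028·0.754975·0.493640 = 416.625641
B₀ = V₀ − E₀ = 575.7312 − 416.625641 = 159.105559
e^(−λT) = (B₀·e^(rT)/D − 0.2)/(1 − 0.2) = (159.1056·1.324547/296.3028 − 0.2)/0.8 = 0.63905186
λ = −ln(0.63905186)/6.7403 = 0.066432

B0=159.1056 lambda=0.0664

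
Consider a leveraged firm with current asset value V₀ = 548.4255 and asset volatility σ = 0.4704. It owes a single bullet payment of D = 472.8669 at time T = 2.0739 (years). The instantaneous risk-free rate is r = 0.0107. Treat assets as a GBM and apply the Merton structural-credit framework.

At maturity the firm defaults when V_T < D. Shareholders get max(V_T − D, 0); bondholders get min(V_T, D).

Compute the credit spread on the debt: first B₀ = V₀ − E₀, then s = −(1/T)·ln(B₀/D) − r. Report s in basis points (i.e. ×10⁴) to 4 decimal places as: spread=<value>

spread=1110.1794

Equity is a call on the firm's assets struck at D = 472.8669:
d₁ = [ln(V₀/D) + (r + σ²/2)T] / (σ√T)
   = [ln(548.4255/472.8669) + (0.0107 + 0.5·0.4704²)·2.0739] / (0.4704·√2.0739)
   = [0.148237 + 0.251643] / 0.677425 = 0.590295
d₂ = d₁ − σ√T = 0.590295 − 0.677425 = -0.087130
N(d₁) = 0.722504,  N(d₂) = 0.465284,  e^(−rT) = 0.978054
E₀ = V₀·N(d₁) − D·e^(−rT)·N(d₂)
   = 548.4255·0.722504 − 472.8669·0.978054·0.465284 = 181.050502
B₀ = V₀ − E₀ = 548.4255 − 181.050502 = 367.374998
spread = −(1/T)·ln(B₀/D) − r = −(1/2.0739)·ln(367.374998/472.8669) − 0.0107 = 0.11101794
in basis points: 0.11101794 × 10⁴ = 1110.1794 bp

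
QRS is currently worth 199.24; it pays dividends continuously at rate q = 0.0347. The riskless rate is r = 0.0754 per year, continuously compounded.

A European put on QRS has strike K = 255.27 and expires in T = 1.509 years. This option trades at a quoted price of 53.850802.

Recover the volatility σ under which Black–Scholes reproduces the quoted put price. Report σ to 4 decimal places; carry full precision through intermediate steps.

sigma = 0.3028

At σ = 0.3028 the Black–Scholes value reproduces the quote:
σ√T = 0.3028·√1.509 = 0.371964
d₁ = (ln(S/K) + (r−q+σ²/2)T) / (σ√T) = (ln(199.24/255.27) + (0.0754−0.0347+0.3028²/2)·1.509) / 0.371964 = (-0.247812 + 0.130595) / 0.371964 = -0.315130
d₂ = d₁ − σ√T = -0.315130 − 0.371964 = -0.687094
e^{−rT} = 0.892456
e^{−qT} = 0.948985
N(−d₁) = 0.623669,  N(−d₂) = 0.753988
V = K·e^{−rT}·N(−d₂) − S·e^{−qT}·N(−d₁) = 171.771408 − 117.920606 = 53.850802 (the quoted price), and the Black–Scholes price is strictly increasing in σ, so σ is unique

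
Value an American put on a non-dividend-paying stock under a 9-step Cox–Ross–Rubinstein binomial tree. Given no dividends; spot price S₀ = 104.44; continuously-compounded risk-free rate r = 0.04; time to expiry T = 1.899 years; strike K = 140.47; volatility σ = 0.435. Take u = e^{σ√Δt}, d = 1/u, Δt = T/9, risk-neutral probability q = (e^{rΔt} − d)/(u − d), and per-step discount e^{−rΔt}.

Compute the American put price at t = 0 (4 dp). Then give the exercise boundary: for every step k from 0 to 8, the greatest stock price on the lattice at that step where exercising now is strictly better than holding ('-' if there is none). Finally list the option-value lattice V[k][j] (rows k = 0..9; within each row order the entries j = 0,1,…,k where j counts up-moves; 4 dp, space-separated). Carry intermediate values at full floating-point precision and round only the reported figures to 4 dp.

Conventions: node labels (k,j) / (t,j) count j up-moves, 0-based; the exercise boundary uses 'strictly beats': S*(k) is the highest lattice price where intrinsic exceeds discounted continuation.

price = 45.2695
boundary = - - 70.0340 57.3495 70.0340 57.3495 70.0340 85.5240 104.4400
tree:
45.2695
57.2593 32.6324
70.4360 43.5064 21.0200
83.1205 56.2821 29.9560 11.3730
93.5076 70.4360 41.4153 17.6387 4.5482
102.0133 83.1205 55.2071 26.6874 7.8044 0.9769
108.9785 93.5076 70.4360 39.1149 13.2252 1.8633 0.0000
114.6822 102.0133 83.1205 54.9460 22.0576 3.5541 0.0000 0.0000
119.3529 108.9785 93.5076 70.4360 36.0300 6.7790 0.0000 0.0000 0.0000
123.1776 114.6822 102.0133 83.1205 54.9460 12.9302 0.0000 0.0000 0.0000 0.0000

params: Δt=0.21100 u=1.22118 d=0.81888 q=0.47128 e^(-rΔt)=0.99160
t_9 payoffs: 123.1776 114.6822 102.0133 83.1205 54.9460 12.9302 0.0000 0.0000 0.0000 0.0000
t_8: node(8,0) S=21.1171 payoff=119.3529 vs cont=118.1723 → 119.3529 [stop]  node(8,1) S=31.4915 payoff=108.9785 vs cont=107.7980 → 108.9785 [stop]  node(8,2) S=46.9624 payoff=93.5076 vs cont=92.3270 → 93.5076 [stop]  node(8,3) S=70.0340 payoff=70.4360 vs cont=69.2554 → 70.4360 [stop]  node(8,4) S=104.4400 payoff=36.0300 vs cont=34.8494 → 36.0300 [stop]  node(8,5) S=155.7489 payoff=0.0000 vs cont=6.7790 → 6.7790 [wait]  node(8,6) S=232.2646 payoff=0.0000 vs cont=0.0000 → 0.0000 [wait]  node(8,7) S=346.3706 payoff=0.0000 vs cont=0.0000 → 0.0000 [wait]  node(8,8) S=516.5342 payoff=0.0000 vs cont=0.0000 → 0.0000 [wait]  ⇒ S*(8)=104.4400
t_7: node(7,0) S=25.7878 payoff=114.6822 vs cont=113.5017 → 114.6822 [stop]  node(7,1) S=38.4567 payoff=102.0133 vs cont=100.8327 → 102.0133 [stop]  node(7,2) S=57.3495 payoff=83.1205 vs cont=81.9399 → 83.1205 [stop]  node(7,3) S=85.5240 payoff=54.9460 vs cont=53.7655 → 54.9460 [stop]  node(7,4) S=127.5398 payoff=12.9302 vs cont=22.0576 → 22.0576 [wait]  node(7,5) S=190.1971 payoff=0.0000 vs cont=3.5541 → 3.5541 [wait]  node(7,6) S=283.6364 payoff=0.0000 vs cont=0.0000 → 0.0000 [wait]  node(7,7) S=422.9802 payoff=0.0000 vs cont=0.0000 → 0.0000 [wait]  ⇒ S*(7)=85.5240
t_6: node(6,0) S=31.4915 payoff=108.9785 vs cont=107.7980 → 108.9785 [stop]  node(6,1) S=46.9624 payoff=93.5076 vs cont=92.3270 → 93.5076 [stop]  node(6,2) S=70.0340 payoff=70.4360 vs cont=69.2554 → 70.4360 [stop]  node(6,3) S=104.4400 payoff=36.0300 vs cont=39.1149 → 39.1149 [wait]  node(6,4) S=155.7489 payoff=0.0000 vs cont=13.2252 → 13.2252 [wait]  node(6,5) S=232.2646 payoff=0.0000 vs cont=1.8633 → 1.8633 [wait]  node(6,6) S=346.3706 payoff=0.0000 vs cont=0.0000 → 0.0000 [wait]  ⇒ S*(6)=70.0340
t_5: node(5,0) S=38.4567 payoff=102.0133 vs cont=100.8327 → 102.0133 [stop]  node(5,1) S=57.3495 payoff=83.1205 vs cont=81.9399 → 83.1205 [stop]  node(5,2) S=85.5240 payoff=54.9460 vs cont=55.2071 → 55.2071 [wait]  node(5,3) S=127.5398 payoff=12.9302 vs cont=26.6874 → 26.6874 [wait]  node(5,4) S=190.1971 payoff=0.0000 vs cont=7.8044 → 7.8044 [wait]  node(5,5) S=283.6364 payoff=0.0000 vs cont=0.9769 → 0.9769 [wait]  ⇒ S*(5)=57.3495
t_4: node(4,0) S=46.9624 payoff=93.5076 vs cont=92.3270 → 93.5076 [stop]  node(4,1) S=70.0340 payoff=70.4360 vs cont=69.3774 → 70.4360 [stop]  node(4,2) S=104.4400 payoff=36.0300 vs cont=41.4153 → 41.4153 [wait]  node(4,3) S=155.7489 payoff=0.0000 vs cont=17.6387 → 17.6387 [wait]  node(4,4) S=232.2646 payoff=0.0000 vs cont=4.5482 → 4.5482 [wait]  ⇒ S*(4)=70.0340
t_3: node(3,0) S=57.3495 payoff=83.1205 vs cont=81.9399 → 83.1205 [stop]  node(3,1) S=85.5240 payoff=54.9460 vs cont=56.2821 → 56.2821 [wait]  node(3,2) S=127.5398 payoff=12.9302 vs cont=29.9560 → 29.9560 [wait]  node(3,3) S=190.1971 payoff=0.0000 vs cont=11.3730 → 11.3730 [wait]  ⇒ S*(3)=57.3495
t_2: node(2,0) S=70.0340 payoff=70.4360 vs cont=69.8798 → 70.4360 [stop]  node(2,1) S=104.4400 payoff=36.0300 vs cont=43.5064 → 43.5064 [wait]  node(2,2) S=155.7489 payoff=0.0000 vs cont=21.0200 → 21.0200 [wait]  ⇒ S*(2)=70.0340
t_1: node(1,0) S=85.5240 payoff=54.9460 vs cont=57.2593 → 57.2593 [wait]  node(1,1) S=127.5398 payoff=12.9302 vs cont=32.6324 → 32.6324 [wait]  ⇒ S*(1)=-
t_0: node(0,0) S=104.4400 payoff=36.0300 vs cont=45.2695 → 45.2695 [wait]  ⇒ S*(0)=-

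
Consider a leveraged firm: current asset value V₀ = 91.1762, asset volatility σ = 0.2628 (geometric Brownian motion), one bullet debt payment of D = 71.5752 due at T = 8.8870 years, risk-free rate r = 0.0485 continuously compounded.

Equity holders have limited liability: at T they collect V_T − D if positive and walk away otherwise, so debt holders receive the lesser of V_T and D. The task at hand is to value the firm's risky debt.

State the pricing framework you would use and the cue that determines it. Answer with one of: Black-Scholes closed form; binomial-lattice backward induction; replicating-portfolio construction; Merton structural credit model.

Key observation: assets follow a GBM and default happens iff V_T < 71.5752; valuing claims on that split (equity as a call, risky debt as the residual) is the structural model's definition.

framework: Merton structural credit model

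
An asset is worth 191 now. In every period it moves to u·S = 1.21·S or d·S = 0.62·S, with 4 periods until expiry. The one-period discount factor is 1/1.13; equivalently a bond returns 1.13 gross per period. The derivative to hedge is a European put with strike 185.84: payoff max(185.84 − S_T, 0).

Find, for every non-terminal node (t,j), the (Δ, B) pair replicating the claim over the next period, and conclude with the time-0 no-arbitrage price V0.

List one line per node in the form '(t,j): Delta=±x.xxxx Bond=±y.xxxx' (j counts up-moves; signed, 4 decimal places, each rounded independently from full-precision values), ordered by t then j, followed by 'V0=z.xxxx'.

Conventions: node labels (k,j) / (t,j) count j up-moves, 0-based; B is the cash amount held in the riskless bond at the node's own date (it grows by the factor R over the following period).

Under the risk-neutral measure, an up-move has probability p* = (R−d)/(u−d) = 0.8644 and values discount at R = 1.13.
Payoffs at expiry: V(4,0)=157.6172, V(4,1)=130.7600, V(4,2)=78.3452, V(4,3)=0.0000, V(4,4)=0.0000
Node (3,0) S=45.5206: V=(p*·130.7600+(1−p*)·157.6172)/1.13=118.9395; Δ=(130.7600−157.6172)/(55.0800−28.2228)=-1.0000; B=V−Δ·S=164.4602
Node (3,1) S=88.8387: V=(p*·78.3452+(1−p*)·130.7600)/1.13=75.6215; Δ=(78.3452−130.7600)/(107.4948−55.0800)=-1.0000; B=V−Δ·S=164.4602
Node (3,2) S=173.3787: V=(p*·0.0000+(1−p*)·78.3452)/1.13=9.4010; Δ=(0.0000−78.3452)/(209.7883−107.4948)=-0.7659; B=V−Δ·S=142.1894
Node (3,3) S=338.3682: V=(p*·0.0000+(1−p*)·0.0000)/1.13=0.0000; Δ=(0.0000−0.0000)/(409.4255−209.7883)=0.0000; B=V−Δ·S=0.0000
Node (2,0) S=73.4204: V=(p*·75.6215+(1−p*)·118.9395)/1.13=72.1196; Δ=(75.6215−118.9395)/(88.8387−45.5206)=-1.0000; B=V−Δ·S=145.5400
Node (2,1) S=143.2882: V=(p*·9.4010+(1−p*)·75.6215)/1.13=16.2655; Δ=(9.4010−75.6215)/(173.3787−88.8387)=-0.7833; B=V−Δ·S=128.5037
Node (2,2) S=279.6431: V=(p*·0.0000+(1−p*)·9.4010)/1.13=1.1281; Δ=(0.0000−9.4010)/(338.3682−173.3787)=-0.0570; B=V−Δ·S=17.0619
Node (1,0) S=118.4200: V=(p*·16.2655+(1−p*)·72.1196)/1.13=21.0964; Δ=(16.2655−72.1196)/(143.2882−73.4204)=-0.7994; B=V−Δ·S=115.7643
Node (1,1) S=231.1100: V=(p*·1.1281+(1−p*)·16.2655)/1.13=2.8147; Δ=(1.1281−16.2655)/(279.6431−143.2882)=-0.1110; B=V−Δ·S=28.4714
Node (0,0) S=191.0000: V=(p*·2.8147+(1−p*)·21.0964)/1.13=4.6846; Δ=(2.8147−21.0964)/(231.1100−118.4200)=-0.1622; B=V−Δ·S=35.6705
Verification: the root portfolio costs Δ(0,0)·S0 + B(0,0) = 4.6846, matching V0.

(0,0): Delta=-0.1622 Bond=35.6705
(1,0): Delta=-0.7994 Bond=115.7643
(1,1): Delta=-0.1110 Bond=28.4714
(2,0): Delta=-1.0000 Bond=145.5400
(2,1): Delta=-0.7833 Bond=128.5037
(2,2): Delta=-0.0570 Bond=17.0619
(3,0): Delta=-1.0000 Bond=164.4602
(3,1): Delta=-1.0000 Bond=164.4602
(3,2): Delta=-0.7659 Bond=142.1894
(3,3): Delta=0.0000 Bond=0.0000
V0=4.6846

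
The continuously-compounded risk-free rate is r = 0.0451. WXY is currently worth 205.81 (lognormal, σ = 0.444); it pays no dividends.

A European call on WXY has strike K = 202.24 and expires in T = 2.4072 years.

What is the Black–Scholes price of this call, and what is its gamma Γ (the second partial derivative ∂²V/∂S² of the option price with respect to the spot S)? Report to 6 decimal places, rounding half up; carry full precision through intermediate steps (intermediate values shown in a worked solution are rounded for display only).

price = 65.201679
Γ = 0.002448

σ√T = 0.444·√2.4072 = 0.688873
d₁ = (ln(S/K) + (r+σ²/2)T) / (σ√T) = (ln(205.81/202.24) + (0.0451+0.444²/2)·2.4072) / 0.688873 = (0.017498 + 0.345838) / 0.688873 = 0.527435
d₂ = d₁ − σ√T = 0.527435 − 0.688873 = -0.161437
e^{−rT} = 0.897121
N(d₁) = 0.701054,  N(d₂) = 0.435874
Call price V = S·N(d₁) − K·e^{−rT}·N(d₂) = 144.283999 − 79.082320 = 65.201679
φ(d₁) = (1/√(2π))·e^{−d₁²/2} = 0.347138
Γ = φ(d₁) / (S·σ·√T) = 0.002448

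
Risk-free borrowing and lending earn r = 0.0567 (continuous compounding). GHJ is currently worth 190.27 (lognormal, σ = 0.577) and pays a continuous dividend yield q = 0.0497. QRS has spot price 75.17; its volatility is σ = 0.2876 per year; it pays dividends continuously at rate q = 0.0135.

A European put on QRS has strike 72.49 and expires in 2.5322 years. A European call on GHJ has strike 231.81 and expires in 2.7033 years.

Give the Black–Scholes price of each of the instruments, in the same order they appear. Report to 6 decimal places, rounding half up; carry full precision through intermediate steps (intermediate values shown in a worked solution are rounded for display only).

[QRS put K=72.49]
σ√T = 0.2876·√2.5322 = 0.457655
d₁ = (ln(S/K) + (r−q+σ²/2)T) / (σ√T) = (ln(75.17/72.49) + (0.0567−0.0135+0.2876²/2)·2.5322) / 0.457655 = (0.036304 + 0.214115) / 0.457655 = 0.547178
d₂ = d₁ − σ√T = 0.547178 − 0.457655 = 0.089523
e^{−rT} = 0.866255
e^{−qT} = 0.966393
N(−d₁) = 0.292128,  N(−d₂) = 0.464333
price = K·e^{−rT}·N(−d₂) − S·e^{−qT}·N(−d₁) = 29.157718 − 21.221295 = 7.936423
[GHJ call K=231.81]
σ√T = 0.577·√2.7033 = 0.948687
d₁ = (ln(S/K) + (r−q+σ²/2)T) / (σ√T) = (ln(190.27/231.81) + (0.0567−0.0497+0.577²/2)·2.7033) / 0.948687 = (-0.197474 + 0.468927) / 0.948687 = 0.286135
d₂ = d₁ − σ√T = 0.286135 − 0.948687 = -0.662552
e^{−rT} = 0.857892
e^{−qT} = 0.874281
N(d₁) = 0.612613,  N(d₂) = 0.253809
price = S·e^{−qT}·N(d₁) − K·e^{−rT}·N(d₂) = 101.907721 − 50.474432 = 51.433289

price(QRS put K=72.49) = 7.936423
price(GHJ call K=231.81) = 51.433289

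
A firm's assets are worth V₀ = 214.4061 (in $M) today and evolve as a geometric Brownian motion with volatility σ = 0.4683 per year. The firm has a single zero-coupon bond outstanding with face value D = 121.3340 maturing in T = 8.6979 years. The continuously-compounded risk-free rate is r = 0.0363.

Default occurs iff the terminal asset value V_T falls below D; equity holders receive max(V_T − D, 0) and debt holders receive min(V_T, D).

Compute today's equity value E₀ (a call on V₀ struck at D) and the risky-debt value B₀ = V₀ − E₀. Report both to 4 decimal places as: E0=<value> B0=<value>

Apply the equity-as-call identities (strike 121.3340, horizon 8.6979 years):
d₁ = [ln(V₀/D) + (r + σ²/2)T] / (σ√T)
   = [ln(214.4061/121.3340) + (0.0363 + 0.5·0.4683²)·8.6979] / (0.4683·√8.6979)
   = [0.569325 + 1.269480] / 1.381120 = 1.331387
d₂ = d₁ − σ√T = 1.331387 − 1.381120 = -0.049733
N(d₁) = 0.908469,  N(d₂) = 0.480168,  e^(−rT) = 0.729254
E₀ = V₀·N(d₁) − D·e^(−rT)·N(d₂)
   = 214.4061·0.908469 − 121.3340·0.729254·0.480168 = 152.294532
B₀ = V₀ − E₀ = 214.4061 − 152.294532 = 62.111568

E0=152.2945 B0=62.1116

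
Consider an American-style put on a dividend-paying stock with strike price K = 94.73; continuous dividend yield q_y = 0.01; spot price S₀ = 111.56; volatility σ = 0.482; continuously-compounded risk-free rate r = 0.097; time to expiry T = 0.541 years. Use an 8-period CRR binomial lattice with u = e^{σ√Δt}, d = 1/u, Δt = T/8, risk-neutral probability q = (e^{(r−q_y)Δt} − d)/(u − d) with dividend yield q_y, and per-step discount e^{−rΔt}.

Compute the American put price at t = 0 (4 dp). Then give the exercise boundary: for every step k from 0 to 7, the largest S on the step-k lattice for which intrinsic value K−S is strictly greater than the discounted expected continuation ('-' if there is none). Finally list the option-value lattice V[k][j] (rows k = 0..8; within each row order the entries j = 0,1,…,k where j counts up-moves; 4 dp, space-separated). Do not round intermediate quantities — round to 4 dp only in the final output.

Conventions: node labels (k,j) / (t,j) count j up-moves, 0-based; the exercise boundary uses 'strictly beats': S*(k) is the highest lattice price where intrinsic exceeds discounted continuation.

Δt=0.06763, u=1.13354, d=0.88219, q=0.49218, disc=e^(-rΔt)=0.99346
k=8 terminal: V=max(K-S,0) → 53.8019 42.1412 27.1583 7.9066 0.0000 0.0000 0.0000 0.0000 0.0000
k=7: j=0 S=46.3935 intr=48.3365 cont=47.7485 V=48.3365[EX]; j=1 S=59.6114 intr=35.1186 cont=34.5395 V=35.1186[EX]; j=2 S=76.5951 intr=18.1349 cont=17.5673 V=18.1349[EX]; j=3 S=98.4176 intr=0.0000 cont=3.9889 V=3.9889[hold]; j=4 S=126.4574 intr=0.0000 cont=0.0000 V=0.0000[hold]; j=5 S=162.4860 intr=0.0000 cont=0.0000 V=0.0000[hold]; j=6 S=208.7794 intr=0.0000 cont=0.0000 V=0.0000[hold]; j=7 S=268.2622 intr=0.0000 cont=0.0000 V=0.0000[hold]  S*(7)=76.5951
k=6: j=0 S=52.5888 intr=42.1412 cont=41.5574 V=42.1412[EX]; j=1 S=67.5717 intr=27.1583 cont=26.5846 V=27.1583[EX]; j=2 S=86.8234 intr=7.9066 cont=11.0994 V=11.0994[hold]; j=3 S=111.5600 intr=0.0000 cont=2.0124 V=2.0124[hold]; j=4 S=143.3442 intr=0.0000 cont=0.0000 V=0.0000[hold]; j=5 S=184.1840 intr=0.0000 cont=0.0000 V=0.0000[hold]; j=6 S=236.6593 intr=0.0000 cont=0.0000 V=0.0000[hold]  S*(6)=67.5717
k=5: j=0 S=59.6114 intr=35.1186 cont=34.5395 V=35.1186[EX]; j=1 S=76.5951 intr=18.1349 cont=19.1285 V=19.1285[hold]; j=2 S=98.4176 intr=0.0000 cont=6.5836 V=6.5836[hold]; j=3 S=126.4574 intr=0.0000 cont=1.0152 V=1.0152[hold]; j=4 S=162.4860 intr=0.0000 cont=0.0000 V=0.0000[hold]; j=5 S=208.7794 intr=0.0000 cont=0.0000 V=0.0000[hold]  S*(5)=59.6114
k=4: j=0 S=67.5717 intr=27.1583 cont=27.0704 V=27.1583[EX]; j=1 S=86.8234 intr=7.9066 cont=12.8694 V=12.8694[hold]; j=2 S=111.5600 intr=0.0000 cont=3.8178 V=3.8178[hold]; j=3 S=143.3442 intr=0.0000 cont=0.5122 V=0.5122[hold]; j=4 S=184.1840 intr=0.0000 cont=0.0000 V=0.0000[hold]  S*(4)=67.5717
k=3: j=0 S=76.5951 intr=18.1349 cont=19.9940 V=19.9940[hold]; j=1 S=98.4176 intr=0.0000 cont=8.3594 V=8.3594[hold]; j=2 S=126.4574 intr=0.0000 cont=2.1765 V=2.1765[hold]; j=3 S=162.4860 intr=0.0000 cont=0.2584 V=0.2584[hold]  S*(3)=-
k=2: j=0 S=86.8234 intr=7.9066 cont=14.1744 V=14.1744[hold]; j=1 S=111.5600 intr=0.0000 cont=5.2815 V=5.2815[hold]; j=2 S=143.3442 intr=0.0000 cont=1.2244 V=1.2244[hold]  S*(2)=-
k=1: j=0 S=98.4176 intr=0.0000 cont=9.7334 V=9.7334[hold]; j=1 S=126.4574 intr=0.0000 cont=3.2632 V=3.2632[hold]  S*(1)=-
k=0: j=0 S=111.5600 intr=0.0000 cont=6.5061 V=6.5061[hold]  S*(0)=-

price = 6.5061
boundary = - - - - 67.5717 59.6114 67.5717 76.5951
tree:
6.5061
9.7334 3.2632
14.1744 5.2815 1.2244
19.9940 8.3594 2.1765 0.2584
27.1583 12.8694 3.8178 0.5122 0.0000
35.1186 19.1285 6.5836 1.0152 0.0000 0.0000
42.1412 27.1583 11.0994 2.0124 0.0000 0.0000 0.0000
48.3365 35.1186 18.1349 3.9889 0.0000 0.0000 0.0000 0.0000
53.8019 42.1412 27.1583 7.9066 0.0000 0.0000 0.0000 0.0000 0.0000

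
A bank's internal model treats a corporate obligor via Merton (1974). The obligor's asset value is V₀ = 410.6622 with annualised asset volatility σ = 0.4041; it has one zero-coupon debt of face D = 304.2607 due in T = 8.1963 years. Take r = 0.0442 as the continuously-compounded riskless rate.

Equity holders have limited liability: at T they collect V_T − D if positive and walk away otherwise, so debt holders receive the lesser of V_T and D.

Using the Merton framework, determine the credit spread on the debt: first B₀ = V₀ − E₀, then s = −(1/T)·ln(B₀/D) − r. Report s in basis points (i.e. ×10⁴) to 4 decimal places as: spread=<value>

spread=367.7675

Equity is a call on the firm's assets struck at D = 304.2607:
d₁ = [ln(V₀/D) + (r + σ²/2)T] / (σ√T)
   = [ln(410.6622/304.2607) + (0.0442 + 0.5·0.4041²)·8.1963] / (0.4041·√8.1963)
   = [0.299886 + 1.031491] / 1.156905 = 1.150809
d₂ = d₁ − σ√T = 1.150809 − 1.156905 = -0.006096
N(d₁) = 0.875095,  N(d₂) = 0.497568,  e^(−rT) = 0.696090
E₀ = V₀·N(d₁) − D·e^(−rT)·N(d₂)
   = 410.6622·0.875095 − 304.2607·0.696090·0.497568 = 253.986953
B₀ = V₀ − E₀ = 410.6622 − 253.986953 = 156.675247
spread = −(1/T)·ln(B₀/D) − r = −(1/8.1963)·ln(156.675247/304.2607) − 0.0442 = 0.03677675
in basis points: 0.03677675 × 10⁴ = 367.7675 bp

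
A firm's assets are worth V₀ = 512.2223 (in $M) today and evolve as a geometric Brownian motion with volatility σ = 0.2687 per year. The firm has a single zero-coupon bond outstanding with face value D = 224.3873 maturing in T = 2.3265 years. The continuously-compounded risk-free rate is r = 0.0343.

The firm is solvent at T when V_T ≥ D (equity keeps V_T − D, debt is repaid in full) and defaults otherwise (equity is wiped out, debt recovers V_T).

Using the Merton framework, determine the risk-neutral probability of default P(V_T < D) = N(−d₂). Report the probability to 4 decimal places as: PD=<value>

PD=0.0226

With assets at 512.2223 and a single debt payment of 224.3873 at 2.3265 years:
d₁ = [ln(V₀/D) + (r + σ²/2)T] / (σ√T)
   = [ln(512.2223/224.3873) + (0.0343 + 0.5·0.2687²)·2.3265] / (0.2687·√2.3265)
   = [0.825385 + 0.163785] / 0.409845 = 2.413526
d₂ = d₁ − σ√T = 2.413526 − 0.409845 = 2.003681
risk-neutral PD = N(−d₂) = N(-2.003681) = 0.022552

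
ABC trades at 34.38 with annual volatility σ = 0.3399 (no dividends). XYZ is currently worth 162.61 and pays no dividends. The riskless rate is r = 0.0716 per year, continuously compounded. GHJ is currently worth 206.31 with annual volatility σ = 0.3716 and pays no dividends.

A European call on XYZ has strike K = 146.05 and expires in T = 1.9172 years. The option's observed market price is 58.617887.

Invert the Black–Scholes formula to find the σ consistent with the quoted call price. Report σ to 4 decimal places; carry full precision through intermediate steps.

sigma = 0.4915

At σ = 0.4915 the Black–Scholes value reproduces the quote:
σ√T = 0.4915·√1.9172 = 0.680546
d₁ = (ln(S/K) + (r+σ²/2)T) / (σ√T) = (ln(162.61/146.05) + (0.0716+0.4915²/2)·1.9172) / 0.680546 = (0.107406 + 0.368843) / 0.680546 = 0.699804
d₂ = d₁ − σ√T = 0.699804 − 0.680546 = 0.019258
e^{−rT} = 0.871734
N(d₁) = 0.757975,  N(d₂) = 0.507682
V = S·N(d₁) − K·e^{−rT}·N(d₂) = 123.254324 − 64.636437 = 58.617887 (the observed quote) — the price is monotone increasing in volatility, hence this σ is the only solution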